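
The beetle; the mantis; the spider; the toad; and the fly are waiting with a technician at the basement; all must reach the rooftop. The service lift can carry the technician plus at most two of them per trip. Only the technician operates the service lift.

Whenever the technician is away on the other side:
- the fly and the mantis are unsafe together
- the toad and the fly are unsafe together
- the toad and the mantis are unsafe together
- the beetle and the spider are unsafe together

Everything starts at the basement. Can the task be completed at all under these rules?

No

Whatever the first load, the items left behind include a forbidden pair without the technician. No opening move is safe, so no plan exists.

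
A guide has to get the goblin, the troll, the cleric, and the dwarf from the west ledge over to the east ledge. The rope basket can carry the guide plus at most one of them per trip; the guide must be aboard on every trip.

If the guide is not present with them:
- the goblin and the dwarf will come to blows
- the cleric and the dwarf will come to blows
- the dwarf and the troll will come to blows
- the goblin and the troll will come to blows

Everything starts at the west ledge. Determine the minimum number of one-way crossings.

Whatever the first load, the items left behind include a forbidden pair without the guide. No opening move is safe, so no plan exists.

impossible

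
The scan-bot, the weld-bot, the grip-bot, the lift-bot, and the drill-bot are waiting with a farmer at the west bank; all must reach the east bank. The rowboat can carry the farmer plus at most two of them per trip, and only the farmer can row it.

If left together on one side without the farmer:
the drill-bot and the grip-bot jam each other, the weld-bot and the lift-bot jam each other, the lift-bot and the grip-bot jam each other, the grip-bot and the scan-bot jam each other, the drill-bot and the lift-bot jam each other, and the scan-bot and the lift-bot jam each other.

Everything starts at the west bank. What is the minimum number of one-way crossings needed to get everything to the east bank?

7

Counting alone: the farmer can take at most 2 across per trip to the east bank, so moving all 5 needs at least 3 loaded trips out, with a return between consecutive ones — at least 5 crossings.
The safety rule pushes this higher. Following every safe sequence of crossings, the most of the 5 that can be at the east bank as the rowboat arrives there on crossing 5 is 4 — never all 5.
So no plan with fewer than 7 crossings exists, and this one achieves 7:
1. Farmer goes to the east bank with the grip-bot and the lift-bot.  [the west bank: the drill-bot, the scan-bot, the weld-bot | the east bank: the grip-bot, the lift-bot]
2. Farmer goes back to the west bank with the grip-bot.  [the west bank: the drill-bot, the grip-bot, the scan-bot, the weld-bot | the east bank: the lift-bot]
3. Farmer goes to the east bank with the drill-bot and the scan-bot.  [the west bank: the grip-bot, the weld-bot | the east bank: the drill-bot, the lift-bot, the scan-bot]
4. Farmer goes back to the west bank with the lift-bot.  [the west bank: the grip-bot, the lift-bot, the weld-bot | the east bank: the drill-bot, the scan-bot]
5. Farmer goes to the east bank with the grip-bot and the weld-bot.  [the west bank: the lift-bot | the east bank: the drill-bot, the grip-bot, the scan-bot, the weld-bot]
6. Farmer goes back to the west bank with the grip-bot.  [the west bank: the grip-bot, the lift-bot | the east bank: the drill-bot, the scan-bot, the weld-bot]
7. Farmer goes to the east bank with the grip-bot and the lift-bot.  [the west bank: — | the east bank: the drill-bot, the grip-bot, the lift-bot, the scan-bot, the weld-bot]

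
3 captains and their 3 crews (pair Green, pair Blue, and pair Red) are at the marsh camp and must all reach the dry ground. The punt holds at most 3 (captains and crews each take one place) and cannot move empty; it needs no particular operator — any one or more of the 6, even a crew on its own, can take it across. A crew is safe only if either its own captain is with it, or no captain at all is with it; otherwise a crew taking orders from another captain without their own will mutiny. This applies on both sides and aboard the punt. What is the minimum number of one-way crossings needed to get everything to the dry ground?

5

Counting alone: each trip to the dry ground takes at most 3 across and each return brings at least 1 back, so after t trips out (and t−1 returns) at most 3t − (t−1) of the 6 are across; that first reaches 6 at t = 3, so at least 5 crossings are needed.
The plan below uses exactly 5 crossings, so it is optimal:
1. captain Green and crew Green cross → the dry ground.
2. captain Green crosses ← the marsh camp.
3. captain Blue, captain Green, and captain Red cross → the dry ground.
4. crew Green crosses ← the marsh camp.
5. crew Blue, crew Green, and crew Red cross → the dry ground.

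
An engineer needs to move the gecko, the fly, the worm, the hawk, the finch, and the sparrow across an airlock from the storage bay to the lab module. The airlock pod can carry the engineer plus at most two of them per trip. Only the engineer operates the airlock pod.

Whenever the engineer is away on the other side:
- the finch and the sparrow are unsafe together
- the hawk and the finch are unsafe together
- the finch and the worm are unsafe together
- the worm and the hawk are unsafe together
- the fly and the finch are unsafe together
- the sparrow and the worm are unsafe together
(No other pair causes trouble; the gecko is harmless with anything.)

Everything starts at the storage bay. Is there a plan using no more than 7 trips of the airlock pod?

Counting alone: the engineer can take at most 2 across per trip to the lab module, so moving all 6 needs at least 3 loaded trips out, with a return between consecutive ones — at least 5 crossings.
The safety rule pushes this higher. Following every safe sequence of crossings, the most of the 6 that can be at the lab module as the airlock pod arrives there on crossings 5, 7 is 4, 5 respectively — never all 6.
So the move cannot be finished within 7 crossings. (The shortest complete plan takes 9:)
1. Engineer goes to the lab module with the finch and the worm.
2. Engineer goes back to the storage bay with the worm.
3. Engineer goes to the lab module with the gecko and the worm.
4. Engineer goes back to the storage bay with the worm.
5. Engineer goes to the lab module with the fly and the worm.
6. Engineer goes back to the storage bay with the finch.
7. Engineer goes to the lab module with the hawk and the sparrow.
8. Engineer goes back to the storage bay with the worm.
9. Engineer goes to the lab module with the finch and the worm.

No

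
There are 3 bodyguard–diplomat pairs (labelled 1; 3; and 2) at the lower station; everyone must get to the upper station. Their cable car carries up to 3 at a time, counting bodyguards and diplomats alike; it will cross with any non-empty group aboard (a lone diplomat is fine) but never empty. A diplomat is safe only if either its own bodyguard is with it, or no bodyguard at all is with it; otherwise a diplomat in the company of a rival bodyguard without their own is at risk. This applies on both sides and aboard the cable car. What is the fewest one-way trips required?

5

Counting alone: each trip to the upper station takes at most 3 across and each return brings at least 1 back, so after t trips out (and t−1 returns) at most 3t − (t−1) of the 6 are across; that first reaches 6 at t = 3, so at least 5 crossings are needed.
The plan below uses exactly 5 crossings, so it is optimal:
1. bodyguard 1 and diplomat 1 cross → the upper station.
2. bodyguard 1 crosses ← the lower station.
3. bodyguard 1, bodyguard 2, and bodyguard 3 cross → the upper station.
4. diplomat 1 crosses ← the lower station.
5. diplomat 1, diplomat 2, and diplomat 3 cross → the upper station.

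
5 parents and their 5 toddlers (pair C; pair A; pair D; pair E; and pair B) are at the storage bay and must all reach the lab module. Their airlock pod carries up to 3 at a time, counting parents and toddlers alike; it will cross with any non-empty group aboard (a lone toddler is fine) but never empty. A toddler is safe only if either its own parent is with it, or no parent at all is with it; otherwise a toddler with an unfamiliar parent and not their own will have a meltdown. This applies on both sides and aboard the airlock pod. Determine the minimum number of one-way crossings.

Counting alone: each trip to the lab module takes at most 3 across and each return brings at least 1 back, so after t trips out (and t−1 returns) at most 3t − (t−1) of the 10 are across; that first reaches 10 at t = 5, so at least 9 crossings are needed.
The safety rule pushes this higher. Following every safe sequence of crossings, the most of the 10 that can be at the lab module as the airlock pod arrives there on crossing 9 is 9 — never all 10.
So no plan with fewer than 11 crossings exists, and this one achieves 11:
1. parent C and toddler C cross → the lab module.
2. parent C crosses ← the storage bay.
3. toddler A, toddler D, and toddler E cross → the lab module.
4. toddler C crosses ← the storage bay.
5. parent A, parent D, and parent E cross → the lab module.
6. parent A and toddler A cross ← the storage bay.
7. parent A, parent B, and parent C cross → the lab module.
8. toddler D crosses ← the storage bay.
9. toddler A and toddler C cross → the lab module.
10. toddler C crosses ← the storage bay.
11. toddler B, toddler C, and toddler D cross → the lab module.

11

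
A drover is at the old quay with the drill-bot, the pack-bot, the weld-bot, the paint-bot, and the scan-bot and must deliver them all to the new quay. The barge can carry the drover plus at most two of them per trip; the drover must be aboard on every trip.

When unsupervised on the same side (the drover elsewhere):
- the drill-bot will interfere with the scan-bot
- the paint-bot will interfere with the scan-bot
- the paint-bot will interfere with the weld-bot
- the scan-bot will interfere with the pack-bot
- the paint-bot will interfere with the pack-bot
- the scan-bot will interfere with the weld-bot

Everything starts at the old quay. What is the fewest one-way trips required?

Counting alone: the drover can take at most 2 across per trip to the new quay, so moving all 5 needs at least 3 loaded trips out, with a return between consecutive ones — at least 5 crossings.
The safety rule pushes this higher. Following every safe sequence of crossings, the most of the 5 that can be at the new quay as the barge arrives there on crossing 5 is 4 — never all 5.
So no plan with fewer than 7 crossings exists, and this one achieves 7:
1. Drover goes to the new quay with the paint-bot and the scan-bot.  [the old quay: the drill-bot, the pack-bot, the weld-bot | the new quay: the paint-bot, the scan-bot]
2. Drover goes back to the old quay with the paint-bot.  [the old quay: the drill-bot, the pack-bot, the paint-bot, the weld-bot | the new quay: the scan-bot]
3. Drover goes to the new quay with the drill-bot and the paint-bot.  [the old quay: the pack-bot, the weld-bot | the new quay: the drill-bot, the paint-bot, the scan-bot]
4. Drover goes back to the old quay with the scan-bot.  [the old quay: the pack-bot, the scan-bot, the weld-bot | the new quay: the drill-bot, the paint-bot]
5. Drover goes to the new quay with the pack-bot and the weld-bot.  [the old quay: the scan-bot | the new quay: the drill-bot, the pack-bot, the paint-bot, the weld-bot]
6. Drover goes back to the old quay with the paint-bot.  [the old quay: the paint-bot, the scan-bot | the new quay: the drill-bot, the pack-bot, the weld-bot]
7. Drover goes to the new quay with the paint-bot and the scan-bot.  [the old quay: — | the new quay: the drill-bot, the pack-bot, the paint-bot, the scan-bot, the weld-bot]

7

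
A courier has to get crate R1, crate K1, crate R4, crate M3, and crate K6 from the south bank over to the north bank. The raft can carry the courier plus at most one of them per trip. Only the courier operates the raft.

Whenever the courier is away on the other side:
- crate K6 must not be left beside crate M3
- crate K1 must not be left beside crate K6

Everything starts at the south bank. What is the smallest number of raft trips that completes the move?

11

Counting alone: the courier can take at most 1 across per trip to the north bank, so moving all 5 needs at least 5 loaded trips out, with a return between consecutive ones — at least 9 crossings.
The safety rule pushes this higher. Following every safe sequence of crossings, the most of the 5 that can be at the north bank as the raft arrives there on crossing 9 is 4 — never all 5.
So no plan with fewer than 11 crossings exists, and this one achieves 11:
1. Courier goes to the north bank with crate K6.  [the south bank: crate K1, crate M3, crate R1, crate R4 | the north bank: crate K6]
2. Courier goes back to the south bank alone.  [the south bank: crate K1, crate M3, crate R1, crate R4 | the north bank: crate K6]
3. Courier goes to the north bank with crate R1.  [the south bank: crate K1, crate M3, crate R4 | the north bank: crate K6, crate R1]
4. Courier goes back to the south bank alone.  [the south bank: crate K1, crate M3, crate R4 | the north bank: crate K6, crate R1]
5. Courier goes to the north bank with crate K1.  [the south bank: crate M3, crate R4 | the north bank: crate K1, crate K6, crate R1]
6. Courier goes back to the south bank with crate K6.  [the south bank: crate K6, crate M3, crate R4 | the north bank: crate K1, crate R1]
7. Courier goes to the north bank with crate M3.  [the south bank: crate K6, crate R4 | the north bank: crate K1, crate M3, crate R1]
8. Courier goes back to the south bank alone.  [the south bank: crate K6, crate R4 | the north bank: crate K1, crate M3, crate R1]
9. Courier goes to the north bank with crate R4.  [the south bank: crate K6 | the north bank: crate K1, crate M3, crate R1, crate R4]
10. Courier goes back to the south bank alone.  [the south bank: crate K6 | the north bank: crate K1, crate M3, crate R1, crate R4]
11. Courier goes to the north bank with crate K6.  [the south bank: — | the north bank: crate K1, crate K6, crate M3, crate R1, crate R4]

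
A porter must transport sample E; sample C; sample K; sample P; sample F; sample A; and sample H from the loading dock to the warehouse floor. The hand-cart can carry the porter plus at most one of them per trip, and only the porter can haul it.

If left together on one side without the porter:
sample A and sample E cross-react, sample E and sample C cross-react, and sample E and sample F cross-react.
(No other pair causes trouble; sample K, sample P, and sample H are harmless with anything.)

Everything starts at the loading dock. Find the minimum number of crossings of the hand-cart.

Following every safe sequence of crossings from the start, the most of the 7 that can be at the warehouse floor as the hand-cart arrives there on crossings 1, 3, 5, 7, 9 is 1, 2, 3, 4, 5 respectively; the best ever achieved is 5 of 7.
From crossing 11 on, no configuration arises that was not already reachable earlier: only 72 distinct safe configurations (who is on which side, and where the hand-cart is) can ever be reached, none of them has everyone across, and every continuation just revisits them. So no valid plan exists.

impossible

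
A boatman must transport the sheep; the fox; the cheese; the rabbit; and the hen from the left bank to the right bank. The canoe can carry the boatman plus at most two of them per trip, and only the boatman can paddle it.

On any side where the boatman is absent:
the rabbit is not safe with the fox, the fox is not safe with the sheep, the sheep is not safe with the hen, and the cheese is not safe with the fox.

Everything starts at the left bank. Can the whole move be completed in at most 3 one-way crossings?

No

Counting alone: the boatman can take at most 2 across per trip to the right bank, so moving all 5 needs at least 3 loaded trips out, with a return between consecutive ones — at least 5 crossings.
Since 3 < 5, 3 crossings cannot be enough. (The shortest complete plan in fact takes 5:)
1. Boatman goes to the right bank with the fox and the sheep.
2. Boatman goes back to the left bank with the fox.
3. Boatman goes to the right bank with the cheese and the rabbit.
4. Boatman goes back to the left bank alone.
5. Boatman goes to the right bank with the fox and the hen.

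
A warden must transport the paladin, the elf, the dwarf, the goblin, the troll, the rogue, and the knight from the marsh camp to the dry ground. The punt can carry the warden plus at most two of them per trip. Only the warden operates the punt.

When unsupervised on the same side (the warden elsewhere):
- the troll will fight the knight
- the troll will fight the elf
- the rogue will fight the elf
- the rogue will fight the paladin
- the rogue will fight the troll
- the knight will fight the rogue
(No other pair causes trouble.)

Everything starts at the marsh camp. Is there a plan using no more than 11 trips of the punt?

Yes

Yes — this plan uses 11 crossings (≤ 11):
1. Warden goes to the dry ground with the rogue and the troll.  [the marsh camp: the dwarf, the elf, the goblin, the knight, the paladin | the dry ground: the rogue, the troll]
2. Warden goes back to the marsh camp with the troll.  [the marsh camp: the dwarf, the elf, the goblin, the knight, the paladin, the troll | the dry ground: the rogue]
3. Warden goes to the dry ground with the paladin and the troll.  [the marsh camp: the dwarf, the elf, the goblin, the knight | the dry ground: the paladin, the rogue, the troll]
4. Warden goes back to the marsh camp with the rogue.  [the marsh camp: the dwarf, the elf, the goblin, the knight, the rogue | the dry ground: the paladin, the troll]
5. Warden goes to the dry ground with the elf and the knight.  [the marsh camp: the dwarf, the goblin, the rogue | the dry ground: the elf, the knight, the paladin, the troll]
6. Warden goes back to the marsh camp with the troll.  [the marsh camp: the dwarf, the goblin, the rogue, the troll | the dry ground: the elf, the knight, the paladin]
7. Warden goes to the dry ground with the dwarf and the troll.  [the marsh camp: the goblin, the rogue | the dry ground: the dwarf, the elf, the knight, the paladin, the troll]
8. Warden goes back to the marsh camp with the troll.  [the marsh camp: the goblin, the rogue, the troll | the dry ground: the dwarf, the elf, the knight, the paladin]
9. Warden goes to the dry ground with the goblin and the troll.  [the marsh camp: the rogue | the dry ground: the dwarf, the elf, the goblin, the knight, the paladin, the troll]
10. Warden goes back to the marsh camp with the troll.  [the marsh camp: the rogue, the troll | the dry ground: the dwarf, the elf, the goblin, the knight, the paladin]
11. Warden goes to the dry ground with the rogue and the troll.  [the marsh camp: — | the dry ground: the dwarf, the elf, the goblin, the knight, the paladin, the rogue, the troll]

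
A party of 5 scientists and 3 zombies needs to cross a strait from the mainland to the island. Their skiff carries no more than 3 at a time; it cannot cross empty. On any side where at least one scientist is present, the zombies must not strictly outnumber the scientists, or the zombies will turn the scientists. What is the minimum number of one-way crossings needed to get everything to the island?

7

Counting alone: each trip to the island takes at most 3 across and each return brings at least 1 back, so after t trips out (and t−1 returns) at most 3t − (t−1) of the 8 are across; that first reaches 8 at t = 4, so at least 7 crossings are needed.
The plan below uses exactly 7 crossings, so it is optimal:
1. 2 zombies → the island.  (the mainland: 5S 1Z; the island: 0S 2Z)
2. 1 zombie ← the mainland.  (the mainland: 5S 2Z; the island: 0S 1Z)
3. 2 scientists and 1 zombie → the island.  (the mainland: 3S 1Z; the island: 2S 2Z)
4. 1 zombie ← the mainland.  (the mainland: 3S 2Z; the island: 2S 1Z)
5. 1 scientist and 2 zombies → the island.  (the mainland: 2S 0Z; the island: 3S 3Z)
6. 1 zombie ← the mainland.  (the mainland: 2S 1Z; the island: 3S 2Z)
7. 2 scientists and 1 zombie → the island.  (the mainland: 0S 0Z; the island: 5S 3Z)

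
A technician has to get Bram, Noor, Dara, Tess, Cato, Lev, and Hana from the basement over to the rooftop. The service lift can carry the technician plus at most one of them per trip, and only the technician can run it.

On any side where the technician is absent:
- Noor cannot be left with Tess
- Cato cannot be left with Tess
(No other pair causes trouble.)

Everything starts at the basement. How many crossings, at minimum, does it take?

Counting alone: the technician can take at most 1 across per trip to the rooftop, so moving all 7 needs at least 7 loaded trips out, with a return between consecutive ones — at least 13 crossings.
The safety rule pushes this higher. Following every safe sequence of crossings, the most of the 7 that can be at the rooftop as the service lift arrives there on crossing 13 is 6 — never all 7.
So no plan with fewer than 15 crossings exists, and this one achieves 15:
1. Technician goes to the rooftop with Tess.
2. Technician goes back to the basement alone.
3. Technician goes to the rooftop with Bram.
4. Technician goes back to the basement alone.
5. Technician goes to the rooftop with Noor.
6. Technician goes back to the basement with Tess.
7. Technician goes to the rooftop with Cato.
8. Technician goes back to the basement alone.
9. Technician goes to the rooftop with Dara.
10. Technician goes back to the basement alone.
11. Technician goes to the rooftop with Lev.
12. Technician goes back to the basement alone.
13. Technician goes to the rooftop with Hana.
14. Technician goes back to the basement alone.
15. Technician goes to the rooftop with Tess.

15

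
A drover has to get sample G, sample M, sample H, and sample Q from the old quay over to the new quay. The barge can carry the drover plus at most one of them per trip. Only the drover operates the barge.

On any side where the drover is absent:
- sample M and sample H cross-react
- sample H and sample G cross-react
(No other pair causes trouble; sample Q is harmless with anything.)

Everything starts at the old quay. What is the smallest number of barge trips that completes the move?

9

Counting alone: the drover can take at most 1 across per trip to the new quay, so moving all 4 needs at least 4 loaded trips out, with a return between consecutive ones — at least 7 crossings.
The safety rule pushes this higher. Following every safe sequence of crossings, the most of the 4 that can be at the new quay as the barge arrives there on crossing 7 is 3 — never all 4.
So no plan with fewer than 9 crossings exists, and this one achieves 9:
1. Drover goes to the new quay with sample H.  [the old quay: sample G, sample M, sample Q | the new quay: sample H]
2. Drover goes back to the old quay alone.  [the old quay: sample G, sample M, sample Q | the new quay: sample H]
3. Drover goes to the new quay with sample G.  [the old quay: sample M, sample Q | the new quay: sample G, sample H]
4. Drover goes back to the old quay with sample H.  [the old quay: sample H, sample M, sample Q | the new quay: sample G]
5. Drover goes to the new quay with sample M.  [the old quay: sample H, sample Q | the new quay: sample G, sample M]
6. Drover goes back to the old quay alone.  [the old quay: sample H, sample Q | the new quay: sample G, sample M]
7. Drover goes to the new quay with sample Q.  [the old quay: sample H | the new quay: sample G, sample M, sample Q]
8. Drover goes back to the old quay alone.  [the old quay: sample H | the new quay: sample G, sample M, sample Q]
9. Drover goes to the new quay with sample H.  [the old quay: — | the new quay: sample G, sample H, sample M, sample Q]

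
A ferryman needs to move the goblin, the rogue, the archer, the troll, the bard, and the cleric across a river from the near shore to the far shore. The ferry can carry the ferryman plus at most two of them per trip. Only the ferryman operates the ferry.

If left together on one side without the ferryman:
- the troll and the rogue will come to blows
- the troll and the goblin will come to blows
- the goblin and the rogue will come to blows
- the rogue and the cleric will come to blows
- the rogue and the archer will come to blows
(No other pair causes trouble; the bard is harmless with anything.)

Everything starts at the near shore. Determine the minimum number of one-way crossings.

9

Counting alone: the ferryman can take at most 2 across per trip to the far shore, so moving all 6 needs at least 3 loaded trips out, with a return between consecutive ones — at least 5 crossings.
The safety rule pushes this higher. Following every safe sequence of crossings, the most of the 6 that can be at the far shore as the ferry arrives there on crossings 5, 7 is 4, 5 respectively — never all 6.
So no plan with fewer than 9 crossings exists, and this one achieves 9:
1. Ferryman goes to the far shore with the goblin and the rogue.  [the near shore: the archer, the bard, the cleric, the troll | the far shore: the goblin, the rogue]
2. Ferryman goes back to the near shore with the goblin.  [the near shore: the archer, the bard, the cleric, the goblin, the troll | the far shore: the rogue]
3. Ferryman goes to the far shore with the archer and the goblin.  [the near shore: the bard, the cleric, the troll | the far shore: the archer, the goblin, the rogue]
4. Ferryman goes back to the near shore with the rogue.  [the near shore: the bard, the cleric, the rogue, the troll | the far shore: the archer, the goblin]
5. Ferryman goes to the far shore with the bard and the rogue.  [the near shore: the cleric, the troll | the far shore: the archer, the bard, the goblin, the rogue]
6. Ferryman goes back to the near shore with the rogue.  [the near shore: the cleric, the rogue, the troll | the far shore: the archer, the bard, the goblin]
7. Ferryman goes to the far shore with the cleric and the rogue.  [the near shore: the troll | the far shore: the archer, the bard, the cleric, the goblin, the rogue]
8. Ferryman goes back to the near shore with the rogue.  [the near shore: the rogue, the troll | the far shore: the archer, the bard, the cleric, the goblin]
9. Ferryman goes to the far shore with the rogue and the troll.  [the near shore: — | the far shore: the archer, the bard, the cleric, the goblin, the rogue, the troll]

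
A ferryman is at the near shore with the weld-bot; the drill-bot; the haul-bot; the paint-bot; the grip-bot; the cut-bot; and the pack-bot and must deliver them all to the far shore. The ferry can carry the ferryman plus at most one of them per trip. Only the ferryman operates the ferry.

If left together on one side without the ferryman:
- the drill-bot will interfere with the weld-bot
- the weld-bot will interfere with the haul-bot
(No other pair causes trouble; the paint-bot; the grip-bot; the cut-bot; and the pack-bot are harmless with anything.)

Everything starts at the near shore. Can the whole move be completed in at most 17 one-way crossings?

Yes

Yes — this plan uses 15 crossings (≤ 17):
1. Ferryman goes to the far shore with the weld-bot.  [the near shore: the cut-bot, the drill-bot, the grip-bot, the haul-bot, the pack-bot, the paint-bot | the far shore: the weld-bot]
2. Ferryman goes back to the near shore alone.  [the near shore: the cut-bot, the drill-bot, the grip-bot, the haul-bot, the pack-bot, the paint-bot | the far shore: the weld-bot]
3. Ferryman goes to the far shore with the drill-bot.  [the near shore: the cut-bot, the grip-bot, the haul-bot, the pack-bot, the paint-bot | the far shore: the drill-bot, the weld-bot]
4. Ferryman goes back to the near shore with the weld-bot.  [the near shore: the cut-bot, the grip-bot, the haul-bot, the pack-bot, the paint-bot, the weld-bot | the far shore: the drill-bot]
5. Ferryman goes to the far shore with the haul-bot.  [the near shore: the cut-bot, the grip-bot, the pack-bot, the paint-bot, the weld-bot | the far shore: the drill-bot, the haul-bot]
6. Ferryman goes back to the near shore alone.  [the near shore: the cut-bot, the grip-bot, the pack-bot, the paint-bot, the weld-bot | the far shore: the drill-bot, the haul-bot]
7. Ferryman goes to the far shore with the paint-bot.  [the near shore: the cut-bot, the grip-bot, the pack-bot, the weld-bot | the far shore: the drill-bot, the haul-bot, the paint-bot]
8. Ferryman goes back to the near shore alone.  [the near shore: the cut-bot, the grip-bot, the pack-bot, the weld-bot | the far shore: the drill-bot, the haul-bot, the paint-bot]
9. Ferryman goes to the far shore with the grip-bot.  [the near shore: the cut-bot, the pack-bot, the weld-bot | the far shore: the drill-bot, the grip-bot, the haul-bot, the paint-bot]
10. Ferryman goes back to the near shore alone.  [the near shore: the cut-bot, the pack-bot, the weld-bot | the far shore: the drill-bot, the grip-bot, the haul-bot, the paint-bot]
11. Ferryman goes to the far shore with the cut-bot.  [the near shore: the pack-bot, the weld-bot | the far shore: the cut-bot, the drill-bot, the grip-bot, the haul-bot, the paint-bot]
12. Ferryman goes back to the near shore alone.  [the near shore: the pack-bot, the weld-bot | the far shore: the cut-bot, the drill-bot, the grip-bot, the haul-bot, the paint-bot]
13. Ferryman goes to the far shore with the pack-bot.  [the near shore: the weld-bot | the far shore: the cut-bot, the drill-bot, the grip-bot, the haul-bot, the pack-bot, the paint-bot]
14. Ferryman goes back to the near shore alone.  [the near shore: the weld-bot | the far shore: the cut-bot, the drill-bot, the grip-bot, the haul-bot, the pack-bot, the paint-bot]
15. Ferryman goes to the far shore with the weld-bot.  [the near shore: — | the far shore: the cut-bot, the drill-bot, the grip-bot, the haul-bot, the pack-bot, the paint-bot, the weld-bot]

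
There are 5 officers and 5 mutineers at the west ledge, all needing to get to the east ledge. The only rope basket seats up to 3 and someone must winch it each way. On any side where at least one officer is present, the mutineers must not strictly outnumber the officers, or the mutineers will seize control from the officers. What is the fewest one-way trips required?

Counting alone: each trip to the east ledge takes at most 3 across and each return brings at least 1 back, so after t trips out (and t−1 returns) at most 3t − (t−1) of the 10 are across; that first reaches 10 at t = 5, so at least 9 crossings are needed.
The safety rule pushes this higher. Following every safe sequence of crossings, the most of the 10 that can be at the east ledge as the rope basket arrives there on crossing 9 is 9 — never all 10.
So no plan with fewer than 11 crossings exists, and this one achieves 11:
1. 2 mutineers → the east ledge.  (the west ledge: 5O 3M; the east ledge: 0O 2M)
2. 1 mutineer ← the west ledge.  (the west ledge: 5O 4M; the east ledge: 0O 1M)
3. 3 mutineers → the east ledge.  (the west ledge: 5O 1M; the east ledge: 0O 4M)
4. 1 mutineer ← the west ledge.  (the west ledge: 5O 2M; the east ledge: 0O 3M)
5. 3 officers → the east ledge.  (the west ledge: 2O 2M; the east ledge: 3O 3M)
6. 1 officer and 1 mutineer ← the west ledge.  (the west ledge: 3O 3M; the east ledge: 2O 2M)
7. 3 officers → the east ledge.  (the west ledge: 0O 3M; the east ledge: 5O 2M)
8. 1 mutineer ← the west ledge.  (the west ledge: 0O 4M; the east ledge: 5O 1M)
9. 2 mutineers → the east ledge.  (the west ledge: 0O 2M; the east ledge: 5O 3M)
10. 1 mutineer ← the west ledge.  (the west ledge: 0O 3M; the east ledge: 5O 2M)
11. 3 mutineers → the east ledge.  (the west ledge: 0O 0M; the east ledge: 5O 5M)

11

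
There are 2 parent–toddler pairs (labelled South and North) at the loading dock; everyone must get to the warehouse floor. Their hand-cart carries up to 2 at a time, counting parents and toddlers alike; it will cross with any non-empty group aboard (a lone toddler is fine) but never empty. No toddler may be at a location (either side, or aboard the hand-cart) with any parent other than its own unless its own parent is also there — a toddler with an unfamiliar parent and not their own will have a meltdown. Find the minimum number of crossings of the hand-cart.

Counting alone: each trip to the warehouse floor takes at most 2 across and each return brings at least 1 back, so after t trips out (and t−1 returns) at most 2t − (t−1) of the 4 are across; that first reaches 4 at t = 3, so at least 5 crossings are needed.
The plan below uses exactly 5 crossings, so it is optimal:
1. parent South and toddler South cross → the warehouse floor.
2. parent South crosses ← the loading dock.
3. parent North and parent South cross → the warehouse floor.
4. parent North crosses ← the loading dock.
5. parent North and toddler North cross → the warehouse floor.

5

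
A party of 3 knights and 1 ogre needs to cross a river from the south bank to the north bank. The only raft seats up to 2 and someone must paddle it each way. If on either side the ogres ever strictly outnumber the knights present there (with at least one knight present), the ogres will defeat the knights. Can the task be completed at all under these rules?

Yes

1. 1 knight and 1 ogre → the north bank.  (the south bank: 2K 0O; the north bank: 1K 1O)
2. 1 ogre ← the south bank.  (the south bank: 2K 1O; the north bank: 1K 0O)
3. 1 knight and 1 ogre → the north bank.  (the south bank: 1K 0O; the north bank: 2K 1O)
4. 1 ogre ← the south bank.  (the south bank: 1K 1O; the north bank: 2K 0O)
5. 1 knight and 1 ogre → the north bank.  (the south bank: 0K 0O; the north bank: 3K 1O)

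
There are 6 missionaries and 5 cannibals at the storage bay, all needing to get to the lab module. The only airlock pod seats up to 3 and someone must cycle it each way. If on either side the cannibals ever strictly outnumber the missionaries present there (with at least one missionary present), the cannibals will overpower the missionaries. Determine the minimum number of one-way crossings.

Counting alone: each trip to the lab module takes at most 3 across and each return brings at least 1 back, so after t trips out (and t−1 returns) at most 3t − (t−1) of the 11 are across; that first reaches 11 at t = 5, so at least 9 crossings are needed.
The plan below uses exactly 9 crossings, so it is optimal:
1. 3 cannibals → the lab module.  (the storage bay: 6M 2C; the lab module: 0M 3C)
2. 1 cannibal ← the storage bay.  (the storage bay: 6M 3C; the lab module: 0M 2C)
3. 3 missionaries → the lab module.  (the storage bay: 3M 3C; the lab module: 3M 2C)
4. 1 missionary ← the storage bay.  (the storage bay: 4M 3C; the lab module: 2M 2C)
5. 2 missionaries and 1 cannibal → the lab module.  (the storage bay: 2M 2C; the lab module: 4M 3C)
6. 1 missionary ← the storage bay.  (the storage bay: 3M 2C; the lab module: 3M 3C)
7. 2 missionaries and 1 cannibal → the lab module.  (the storage bay: 1M 1C; the lab module: 5M 4C)
8. 1 missionary ← the storage bay.  (the storage bay: 2M 1C; the lab module: 4M 4C)
9. 2 missionaries and 1 cannibal → the lab module.  (the storage bay: 0M 0C; the lab module: 6M 5C)

9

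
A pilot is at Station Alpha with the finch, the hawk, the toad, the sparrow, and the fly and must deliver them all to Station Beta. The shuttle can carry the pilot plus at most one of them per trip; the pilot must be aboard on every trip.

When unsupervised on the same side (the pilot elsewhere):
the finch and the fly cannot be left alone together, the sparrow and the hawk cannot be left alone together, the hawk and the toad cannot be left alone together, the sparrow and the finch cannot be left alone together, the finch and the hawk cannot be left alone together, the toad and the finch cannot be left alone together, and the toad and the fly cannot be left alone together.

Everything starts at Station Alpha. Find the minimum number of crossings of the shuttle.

impossible

Whatever the first load, the items left behind include a forbidden pair without the pilot. No opening move is safe, so no plan exists.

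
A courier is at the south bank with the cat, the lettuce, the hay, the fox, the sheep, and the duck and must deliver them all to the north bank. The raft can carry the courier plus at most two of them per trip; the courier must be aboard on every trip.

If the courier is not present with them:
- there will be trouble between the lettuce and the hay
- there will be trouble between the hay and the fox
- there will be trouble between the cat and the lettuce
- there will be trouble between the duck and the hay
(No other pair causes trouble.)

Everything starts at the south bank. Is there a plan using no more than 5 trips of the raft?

Counting alone: the courier can take at most 2 across per trip to the north bank, so moving all 6 needs at least 3 loaded trips out, with a return between consecutive ones — at least 5 crossings.
The safety rule pushes this higher. Following every safe sequence of crossings, the most of the 6 that can be at the north bank as the raft arrives there on crossing 5 is 5 — never all 6.
So the move cannot be finished within 5 crossings. (The shortest complete plan takes 7:)
1. Courier goes to the north bank with the cat and the hay.  [the south bank: the duck, the fox, the lettuce, the sheep | the north bank: the cat, the hay]
2. Courier goes back to the south bank alone.  [the south bank: the duck, the fox, the lettuce, the sheep | the north bank: the cat, the hay]
3. Courier goes to the north bank with the sheep.  [the south bank: the duck, the fox, the lettuce | the north bank: the cat, the hay, the sheep]
4. Courier goes back to the south bank alone.  [the south bank: the duck, the fox, the lettuce | the north bank: the cat, the hay, the sheep]
5. Courier goes to the north bank with the duck and the fox.  [the south bank: the lettuce | the north bank: the cat, the duck, the fox, the hay, the sheep]
6. Courier goes back to the south bank with the hay.  [the south bank: the hay, the lettuce | the north bank: the cat, the duck, the fox, the sheep]
7. Courier goes to the north bank with the hay and the lettuce.  [the south bank: — | the north bank: the cat, the duck, the fox, the hay, the lettuce, the sheep]

No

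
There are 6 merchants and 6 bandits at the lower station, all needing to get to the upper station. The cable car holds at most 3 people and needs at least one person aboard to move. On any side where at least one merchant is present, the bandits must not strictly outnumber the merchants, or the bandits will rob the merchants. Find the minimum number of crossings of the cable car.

impossible

Following every safe sequence of crossings from the start, the most of the 12 that can be at the upper station as the cable car arrives there on crossings 1, 3, 5 is 3, 5, 6 respectively; the best ever achieved is 6 of 12.
From crossing 7 on, no configuration arises that was not already reachable earlier: only 17 distinct safe configurations (who is on which side, and where the cable car is) can ever be reached, none of them has everyone across, and every continuation just revisits them. They are: 0 merchants + 0 bandits across (cable car back at the start); 0 merchants + 1 bandit across (cable car there); 0 merchants + 1 bandit across (cable car back at the start); 0 merchants + 2 bandits across (cable car there); 0 merchants + 2 bandits across (cable car back at the start); 0 merchants + 3 bandits across (cable car there); 0 merchants + 3 bandits across (cable car back at the start); 0 merchants + 4 bandits across (cable car there); 0 merchants + 4 bandits across (cable car back at the start); 0 merchants + 5 bandits across (cable car there); 0 merchants + 5 bandits across (cable car back at the start); 0 merchants + 6 bandits across (cable car there); 1 merchant + 1 bandit across (cable car there); 1 merchant + 1 bandit across (cable car back at the start); 2 merchants + 2 bandits across (cable car there); 2 merchants + 2 bandits across (cable car back at the start); 3 merchants + 3 bandits across (cable car there). So no valid plan exists.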